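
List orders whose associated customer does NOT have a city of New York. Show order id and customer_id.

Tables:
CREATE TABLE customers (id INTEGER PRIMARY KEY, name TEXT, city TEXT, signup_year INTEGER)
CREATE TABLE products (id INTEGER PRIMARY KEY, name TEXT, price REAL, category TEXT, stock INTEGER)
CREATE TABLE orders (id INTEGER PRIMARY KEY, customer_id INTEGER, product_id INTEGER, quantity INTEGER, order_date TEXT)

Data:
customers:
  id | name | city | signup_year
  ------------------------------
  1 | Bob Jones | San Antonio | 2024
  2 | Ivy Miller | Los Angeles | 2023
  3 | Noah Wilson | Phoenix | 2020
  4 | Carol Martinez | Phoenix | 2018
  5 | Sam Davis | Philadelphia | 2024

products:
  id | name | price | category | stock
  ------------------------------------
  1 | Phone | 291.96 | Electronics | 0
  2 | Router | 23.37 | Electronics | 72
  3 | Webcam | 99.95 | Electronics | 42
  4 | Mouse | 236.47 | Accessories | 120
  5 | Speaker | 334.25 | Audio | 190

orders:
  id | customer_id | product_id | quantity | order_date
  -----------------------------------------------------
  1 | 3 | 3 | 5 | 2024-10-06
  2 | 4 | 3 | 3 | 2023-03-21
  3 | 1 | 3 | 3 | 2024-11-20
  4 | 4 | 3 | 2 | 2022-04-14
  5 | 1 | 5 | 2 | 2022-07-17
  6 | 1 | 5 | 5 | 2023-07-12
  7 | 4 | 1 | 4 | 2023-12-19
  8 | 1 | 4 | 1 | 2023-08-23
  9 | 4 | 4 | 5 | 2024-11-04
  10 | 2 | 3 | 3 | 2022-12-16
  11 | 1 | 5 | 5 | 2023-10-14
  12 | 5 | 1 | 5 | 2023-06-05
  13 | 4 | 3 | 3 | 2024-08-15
SELECT id, customer_id FROM orders WHERE customer_id NOT IN (SELECT id FROM customers WHERE city = 'New York')

Execution result:
id | customer_id
1 | 3
2 | 4
3 | 1
4 | 4
5 | 1
6 | 1
7 | 4
8 | 1
9 | 4
10 | 2
11 | 1
12 | 5
13 | 4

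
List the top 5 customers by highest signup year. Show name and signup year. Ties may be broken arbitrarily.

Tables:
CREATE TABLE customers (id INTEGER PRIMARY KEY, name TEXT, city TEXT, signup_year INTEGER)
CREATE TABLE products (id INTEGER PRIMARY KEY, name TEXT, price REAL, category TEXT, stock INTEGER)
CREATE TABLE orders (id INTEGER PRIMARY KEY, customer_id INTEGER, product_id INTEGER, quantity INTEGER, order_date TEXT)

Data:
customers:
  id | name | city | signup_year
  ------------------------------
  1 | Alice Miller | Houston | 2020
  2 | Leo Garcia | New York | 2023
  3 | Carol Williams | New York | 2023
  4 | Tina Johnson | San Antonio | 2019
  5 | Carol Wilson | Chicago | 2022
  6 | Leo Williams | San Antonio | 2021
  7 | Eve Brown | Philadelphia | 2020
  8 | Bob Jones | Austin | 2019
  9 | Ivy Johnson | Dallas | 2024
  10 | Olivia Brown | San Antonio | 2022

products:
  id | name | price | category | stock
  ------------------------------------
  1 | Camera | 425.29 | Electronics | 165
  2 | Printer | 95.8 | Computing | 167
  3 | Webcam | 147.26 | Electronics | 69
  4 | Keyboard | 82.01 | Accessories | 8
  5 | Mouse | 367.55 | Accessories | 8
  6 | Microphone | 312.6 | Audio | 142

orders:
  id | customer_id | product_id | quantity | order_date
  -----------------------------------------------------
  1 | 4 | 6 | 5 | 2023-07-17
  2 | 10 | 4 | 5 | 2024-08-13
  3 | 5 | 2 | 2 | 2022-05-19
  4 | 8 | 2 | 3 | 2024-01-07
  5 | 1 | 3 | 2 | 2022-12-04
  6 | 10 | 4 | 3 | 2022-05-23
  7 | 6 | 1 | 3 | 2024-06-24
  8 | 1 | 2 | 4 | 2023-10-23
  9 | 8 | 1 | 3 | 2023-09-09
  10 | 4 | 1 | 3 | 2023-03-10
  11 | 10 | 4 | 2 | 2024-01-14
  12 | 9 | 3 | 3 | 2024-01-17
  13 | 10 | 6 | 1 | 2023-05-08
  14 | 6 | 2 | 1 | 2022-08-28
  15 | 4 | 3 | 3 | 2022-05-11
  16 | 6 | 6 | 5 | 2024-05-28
SELECT name, signup_year FROM customers ORDER BY signup_year DESC LIMIT 5

Execution result:
name | signup_year
Ivy Johnson | 2024
Leo Garcia | 2023
Carol Williams | 2023
Carol Wilson | 2022
Olivia Brown | 2022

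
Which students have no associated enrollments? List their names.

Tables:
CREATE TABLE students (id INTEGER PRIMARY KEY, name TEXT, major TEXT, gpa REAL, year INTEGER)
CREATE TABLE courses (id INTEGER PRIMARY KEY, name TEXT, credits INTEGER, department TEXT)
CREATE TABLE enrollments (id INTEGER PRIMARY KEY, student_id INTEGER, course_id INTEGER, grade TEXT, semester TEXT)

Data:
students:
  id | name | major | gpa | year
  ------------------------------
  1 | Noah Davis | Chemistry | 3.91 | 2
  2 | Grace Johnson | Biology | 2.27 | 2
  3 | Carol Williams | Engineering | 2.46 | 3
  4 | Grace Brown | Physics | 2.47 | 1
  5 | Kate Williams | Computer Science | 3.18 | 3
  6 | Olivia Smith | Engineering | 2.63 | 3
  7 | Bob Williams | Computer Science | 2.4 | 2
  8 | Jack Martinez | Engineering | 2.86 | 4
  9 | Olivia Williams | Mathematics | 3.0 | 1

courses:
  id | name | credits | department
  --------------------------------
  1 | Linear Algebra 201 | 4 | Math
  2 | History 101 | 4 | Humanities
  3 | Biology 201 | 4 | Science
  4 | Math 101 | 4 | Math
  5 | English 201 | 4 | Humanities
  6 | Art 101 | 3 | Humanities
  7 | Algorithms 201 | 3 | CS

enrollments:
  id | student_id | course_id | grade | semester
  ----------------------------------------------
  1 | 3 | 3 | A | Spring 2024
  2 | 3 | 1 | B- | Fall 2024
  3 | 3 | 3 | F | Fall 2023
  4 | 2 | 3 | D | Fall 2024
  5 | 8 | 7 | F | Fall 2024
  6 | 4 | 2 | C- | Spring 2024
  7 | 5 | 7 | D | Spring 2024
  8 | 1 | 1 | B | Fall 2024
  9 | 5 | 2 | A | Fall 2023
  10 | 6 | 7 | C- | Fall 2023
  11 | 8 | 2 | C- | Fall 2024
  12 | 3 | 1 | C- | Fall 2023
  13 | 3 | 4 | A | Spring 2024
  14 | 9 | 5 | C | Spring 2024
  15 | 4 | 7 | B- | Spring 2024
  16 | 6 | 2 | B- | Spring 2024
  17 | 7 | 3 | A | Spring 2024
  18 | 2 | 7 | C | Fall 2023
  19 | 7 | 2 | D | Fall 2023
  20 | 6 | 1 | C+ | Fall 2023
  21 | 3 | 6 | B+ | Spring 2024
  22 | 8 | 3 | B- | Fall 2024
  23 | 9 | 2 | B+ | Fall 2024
SELECT p.name FROM students p LEFT JOIN enrollments c ON c.student_id = p.id WHERE c.id IS NULL

Execution result:
(no rows)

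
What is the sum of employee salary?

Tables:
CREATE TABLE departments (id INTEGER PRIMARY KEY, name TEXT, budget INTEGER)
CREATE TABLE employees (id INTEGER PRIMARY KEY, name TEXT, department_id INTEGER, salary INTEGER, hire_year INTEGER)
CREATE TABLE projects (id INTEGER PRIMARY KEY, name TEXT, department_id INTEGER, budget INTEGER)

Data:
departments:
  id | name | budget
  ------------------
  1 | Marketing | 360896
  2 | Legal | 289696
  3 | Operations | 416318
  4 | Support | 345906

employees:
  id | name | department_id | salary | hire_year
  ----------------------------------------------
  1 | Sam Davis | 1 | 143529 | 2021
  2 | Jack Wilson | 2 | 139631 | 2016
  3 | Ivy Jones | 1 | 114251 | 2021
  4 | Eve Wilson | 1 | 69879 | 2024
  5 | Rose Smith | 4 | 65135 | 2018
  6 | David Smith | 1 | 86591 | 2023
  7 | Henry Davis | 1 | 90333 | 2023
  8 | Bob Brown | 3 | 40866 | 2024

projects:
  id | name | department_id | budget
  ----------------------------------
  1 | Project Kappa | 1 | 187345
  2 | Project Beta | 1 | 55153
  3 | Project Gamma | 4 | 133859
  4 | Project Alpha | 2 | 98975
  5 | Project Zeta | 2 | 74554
SELECT SUM(salary) FROM employees

Execution result:
750215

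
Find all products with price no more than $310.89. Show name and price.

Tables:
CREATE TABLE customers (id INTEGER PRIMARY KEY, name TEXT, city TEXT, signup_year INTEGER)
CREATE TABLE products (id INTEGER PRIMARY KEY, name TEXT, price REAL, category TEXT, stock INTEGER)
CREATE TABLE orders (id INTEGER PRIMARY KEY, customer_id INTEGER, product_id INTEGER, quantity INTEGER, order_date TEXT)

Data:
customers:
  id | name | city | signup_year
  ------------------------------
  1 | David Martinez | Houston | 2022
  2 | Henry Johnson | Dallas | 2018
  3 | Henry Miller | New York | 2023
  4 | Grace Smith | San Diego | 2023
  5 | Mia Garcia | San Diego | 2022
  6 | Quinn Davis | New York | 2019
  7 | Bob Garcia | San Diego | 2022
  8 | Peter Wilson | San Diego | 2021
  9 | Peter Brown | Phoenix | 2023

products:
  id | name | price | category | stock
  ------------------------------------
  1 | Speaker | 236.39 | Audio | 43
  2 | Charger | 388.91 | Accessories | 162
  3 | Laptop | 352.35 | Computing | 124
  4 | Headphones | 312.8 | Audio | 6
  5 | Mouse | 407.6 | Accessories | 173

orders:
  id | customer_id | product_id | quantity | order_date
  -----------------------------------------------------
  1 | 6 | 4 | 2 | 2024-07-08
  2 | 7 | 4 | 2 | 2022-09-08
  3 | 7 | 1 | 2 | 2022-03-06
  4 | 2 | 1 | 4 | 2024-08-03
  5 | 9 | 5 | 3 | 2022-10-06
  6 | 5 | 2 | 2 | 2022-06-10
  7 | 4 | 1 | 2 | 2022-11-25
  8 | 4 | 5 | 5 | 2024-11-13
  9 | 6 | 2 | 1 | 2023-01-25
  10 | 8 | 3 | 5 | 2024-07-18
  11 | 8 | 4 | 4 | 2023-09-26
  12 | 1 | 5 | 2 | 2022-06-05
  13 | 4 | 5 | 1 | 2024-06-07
SELECT name, price FROM products WHERE price <= 310.89

Execution result:
name | price
Speaker | 236.39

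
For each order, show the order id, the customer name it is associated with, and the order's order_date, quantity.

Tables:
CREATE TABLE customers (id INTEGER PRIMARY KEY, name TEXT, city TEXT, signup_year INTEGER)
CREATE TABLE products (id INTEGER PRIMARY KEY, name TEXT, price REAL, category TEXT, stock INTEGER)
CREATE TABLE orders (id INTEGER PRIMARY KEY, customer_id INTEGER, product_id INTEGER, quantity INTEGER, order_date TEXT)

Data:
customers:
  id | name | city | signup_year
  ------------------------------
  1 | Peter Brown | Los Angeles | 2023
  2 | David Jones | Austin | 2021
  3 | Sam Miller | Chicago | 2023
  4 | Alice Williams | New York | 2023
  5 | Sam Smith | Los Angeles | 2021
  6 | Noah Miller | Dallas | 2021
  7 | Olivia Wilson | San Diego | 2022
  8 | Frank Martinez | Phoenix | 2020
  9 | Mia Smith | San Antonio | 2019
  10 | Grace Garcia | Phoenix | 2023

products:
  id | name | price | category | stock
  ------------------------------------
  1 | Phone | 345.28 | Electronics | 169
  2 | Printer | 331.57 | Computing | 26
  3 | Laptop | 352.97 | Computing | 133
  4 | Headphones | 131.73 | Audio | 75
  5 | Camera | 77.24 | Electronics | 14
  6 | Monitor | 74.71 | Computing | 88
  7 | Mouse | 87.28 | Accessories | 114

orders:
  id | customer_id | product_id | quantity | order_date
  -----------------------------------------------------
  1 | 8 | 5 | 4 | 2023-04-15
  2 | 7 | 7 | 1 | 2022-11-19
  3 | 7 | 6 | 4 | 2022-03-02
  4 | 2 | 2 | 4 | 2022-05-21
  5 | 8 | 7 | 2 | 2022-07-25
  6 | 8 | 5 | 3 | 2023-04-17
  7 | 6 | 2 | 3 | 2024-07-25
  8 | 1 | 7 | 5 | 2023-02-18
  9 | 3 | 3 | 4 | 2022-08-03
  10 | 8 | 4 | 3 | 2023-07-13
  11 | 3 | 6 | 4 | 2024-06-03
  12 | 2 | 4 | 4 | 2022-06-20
SELECT c.id, p.name AS customer, c.order_date, c.quantity FROM orders c JOIN customers p ON c.customer_id = p.id

Execution result:
id | customer | order_date | quantity
1 | Frank Martinez | 2023-04-15 | 4
2 | Olivia Wilson | 2022-11-19 | 1
3 | Olivia Wilson | 2022-03-02 | 4
4 | David Jones | 2022-05-21 | 4
5 | Frank Martinez | 2022-07-25 | 2
6 | Frank Martinez | 2023-04-17 | 3
7 | Noah Miller | 2024-07-25 | 3
8 | Peter Brown | 2023-02-18 | 5
9 | Sam Miller | 2022-08-03 | 4
10 | Frank Martinez | 2023-07-13 | 3
11 | Sam Miller | 2024-06-03 | 4
12 | David Jones | 2022-06-20 | 4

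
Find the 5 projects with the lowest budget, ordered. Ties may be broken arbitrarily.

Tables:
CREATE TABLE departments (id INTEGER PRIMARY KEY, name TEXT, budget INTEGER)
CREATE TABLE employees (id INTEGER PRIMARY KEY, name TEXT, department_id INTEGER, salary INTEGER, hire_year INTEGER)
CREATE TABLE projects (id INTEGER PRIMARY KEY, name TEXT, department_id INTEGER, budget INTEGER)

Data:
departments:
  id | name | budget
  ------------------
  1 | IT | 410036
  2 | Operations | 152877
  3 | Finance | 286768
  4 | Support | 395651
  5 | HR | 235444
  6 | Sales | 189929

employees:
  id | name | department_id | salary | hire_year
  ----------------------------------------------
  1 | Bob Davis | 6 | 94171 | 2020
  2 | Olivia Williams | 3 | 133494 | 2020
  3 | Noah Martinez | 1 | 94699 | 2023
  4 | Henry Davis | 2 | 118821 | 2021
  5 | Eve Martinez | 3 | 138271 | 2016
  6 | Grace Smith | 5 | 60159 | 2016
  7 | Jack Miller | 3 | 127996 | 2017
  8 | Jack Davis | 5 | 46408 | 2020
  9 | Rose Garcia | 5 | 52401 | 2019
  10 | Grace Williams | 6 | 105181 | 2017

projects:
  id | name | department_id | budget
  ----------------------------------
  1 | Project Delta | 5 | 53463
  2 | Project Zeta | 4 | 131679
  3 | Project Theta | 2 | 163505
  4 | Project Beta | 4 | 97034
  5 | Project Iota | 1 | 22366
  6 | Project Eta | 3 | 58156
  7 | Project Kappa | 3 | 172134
SELECT name, budget FROM projects ORDER BY budget ASC LIMIT 5

Execution result:
name | budget
Project Iota | 22366
Project Delta | 53463
Project Eta | 58156
Project Beta | 97034
Project Zeta | 131679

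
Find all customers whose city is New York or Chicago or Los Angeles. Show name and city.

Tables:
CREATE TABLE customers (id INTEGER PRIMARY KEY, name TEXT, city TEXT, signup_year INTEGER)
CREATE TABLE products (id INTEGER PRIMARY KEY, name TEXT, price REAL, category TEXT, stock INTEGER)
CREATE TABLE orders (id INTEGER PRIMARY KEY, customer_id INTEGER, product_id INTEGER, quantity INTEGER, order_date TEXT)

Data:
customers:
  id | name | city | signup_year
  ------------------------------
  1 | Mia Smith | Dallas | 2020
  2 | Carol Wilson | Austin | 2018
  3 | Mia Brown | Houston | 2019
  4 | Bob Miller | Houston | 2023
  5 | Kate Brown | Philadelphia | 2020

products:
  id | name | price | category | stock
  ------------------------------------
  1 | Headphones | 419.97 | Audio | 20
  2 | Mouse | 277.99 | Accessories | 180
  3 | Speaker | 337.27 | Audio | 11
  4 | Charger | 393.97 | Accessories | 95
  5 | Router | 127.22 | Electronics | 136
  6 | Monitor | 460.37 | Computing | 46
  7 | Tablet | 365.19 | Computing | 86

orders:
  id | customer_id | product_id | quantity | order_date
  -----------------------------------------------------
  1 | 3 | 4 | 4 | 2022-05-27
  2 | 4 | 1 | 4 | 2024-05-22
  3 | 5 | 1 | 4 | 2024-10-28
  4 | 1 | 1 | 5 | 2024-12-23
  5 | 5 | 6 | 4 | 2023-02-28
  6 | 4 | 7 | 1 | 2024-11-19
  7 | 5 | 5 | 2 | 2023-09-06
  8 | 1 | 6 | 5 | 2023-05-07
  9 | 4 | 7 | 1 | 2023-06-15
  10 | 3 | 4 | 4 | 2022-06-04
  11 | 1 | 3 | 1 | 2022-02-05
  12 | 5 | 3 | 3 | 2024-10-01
SELECT name, city FROM customers WHERE city IN ('New York', 'Chicago', 'Los Angeles')

Execution result:
(no rows)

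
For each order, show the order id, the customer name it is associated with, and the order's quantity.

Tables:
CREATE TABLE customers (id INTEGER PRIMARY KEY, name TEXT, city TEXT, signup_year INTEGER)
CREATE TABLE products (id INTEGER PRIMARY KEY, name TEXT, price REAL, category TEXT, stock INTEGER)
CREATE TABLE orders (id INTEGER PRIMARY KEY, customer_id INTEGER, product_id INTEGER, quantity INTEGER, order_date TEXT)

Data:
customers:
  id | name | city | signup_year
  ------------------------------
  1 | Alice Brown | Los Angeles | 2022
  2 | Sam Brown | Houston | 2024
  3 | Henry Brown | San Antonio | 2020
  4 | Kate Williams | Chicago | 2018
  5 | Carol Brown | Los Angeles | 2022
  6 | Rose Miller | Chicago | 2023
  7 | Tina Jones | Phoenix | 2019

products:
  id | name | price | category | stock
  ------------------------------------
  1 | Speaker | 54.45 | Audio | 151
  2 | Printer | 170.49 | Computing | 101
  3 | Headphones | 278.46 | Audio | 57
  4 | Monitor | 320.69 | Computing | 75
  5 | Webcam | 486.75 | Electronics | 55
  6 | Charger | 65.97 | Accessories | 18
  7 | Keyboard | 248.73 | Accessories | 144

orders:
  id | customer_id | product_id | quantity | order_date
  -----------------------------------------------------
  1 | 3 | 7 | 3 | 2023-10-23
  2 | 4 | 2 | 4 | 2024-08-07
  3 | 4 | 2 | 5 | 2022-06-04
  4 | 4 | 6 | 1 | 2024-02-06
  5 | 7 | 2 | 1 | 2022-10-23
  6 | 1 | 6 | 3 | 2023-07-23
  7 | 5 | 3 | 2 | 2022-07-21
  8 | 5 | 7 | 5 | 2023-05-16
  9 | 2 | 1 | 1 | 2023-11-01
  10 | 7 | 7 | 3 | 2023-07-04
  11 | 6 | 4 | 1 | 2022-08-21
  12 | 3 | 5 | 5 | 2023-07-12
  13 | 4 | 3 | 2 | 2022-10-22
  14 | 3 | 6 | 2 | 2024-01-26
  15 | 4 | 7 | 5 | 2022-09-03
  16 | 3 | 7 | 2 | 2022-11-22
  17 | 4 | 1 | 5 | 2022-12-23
SELECT c.id, p.name AS customer, c.quantity FROM orders c JOIN customers p ON c.customer_id = p.id

Execution result:
id | customer | quantity
1 | Henry Brown | 3
2 | Kate Williams | 4
3 | Kate Williams | 5
4 | Kate Williams | 1
5 | Tina Jones | 1
6 | Alice Brown | 3
7 | Carol Brown | 2
8 | Carol Brown | 5
9 | Sam Brown | 1
10 | Tina Jones | 3
11 | Rose Miller | 1
12 | Henry Brown | 5
13 | Kate Williams | 2
14 | Henry Brown | 2
15 | Kate Williams | 5
16 | Henry Brown | 2
17 | Kate Williams | 5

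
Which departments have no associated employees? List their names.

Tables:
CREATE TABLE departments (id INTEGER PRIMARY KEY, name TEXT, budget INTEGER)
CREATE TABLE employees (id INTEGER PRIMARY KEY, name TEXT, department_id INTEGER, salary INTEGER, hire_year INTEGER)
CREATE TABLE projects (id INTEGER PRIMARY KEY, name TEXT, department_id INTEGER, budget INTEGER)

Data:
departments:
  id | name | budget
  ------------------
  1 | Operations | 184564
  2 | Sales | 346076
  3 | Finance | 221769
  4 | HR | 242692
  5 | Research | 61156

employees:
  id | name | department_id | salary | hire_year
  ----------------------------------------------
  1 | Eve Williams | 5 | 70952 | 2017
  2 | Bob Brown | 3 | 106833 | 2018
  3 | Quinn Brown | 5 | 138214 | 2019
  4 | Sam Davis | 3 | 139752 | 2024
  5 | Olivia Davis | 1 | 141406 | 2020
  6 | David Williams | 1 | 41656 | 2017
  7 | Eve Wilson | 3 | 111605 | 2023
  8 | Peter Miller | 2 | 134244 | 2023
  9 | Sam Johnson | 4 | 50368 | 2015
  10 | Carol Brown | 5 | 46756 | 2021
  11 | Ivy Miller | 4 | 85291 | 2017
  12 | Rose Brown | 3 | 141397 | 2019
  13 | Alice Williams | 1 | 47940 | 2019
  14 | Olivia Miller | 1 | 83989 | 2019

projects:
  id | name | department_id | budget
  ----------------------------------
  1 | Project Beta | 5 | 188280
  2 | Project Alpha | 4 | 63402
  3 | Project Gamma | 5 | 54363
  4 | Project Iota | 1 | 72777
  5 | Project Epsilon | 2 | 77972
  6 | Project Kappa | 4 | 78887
SELECT p.name FROM departments p LEFT JOIN employees c ON c.department_id = p.id WHERE c.id IS NULL

Execution result:
(no rows)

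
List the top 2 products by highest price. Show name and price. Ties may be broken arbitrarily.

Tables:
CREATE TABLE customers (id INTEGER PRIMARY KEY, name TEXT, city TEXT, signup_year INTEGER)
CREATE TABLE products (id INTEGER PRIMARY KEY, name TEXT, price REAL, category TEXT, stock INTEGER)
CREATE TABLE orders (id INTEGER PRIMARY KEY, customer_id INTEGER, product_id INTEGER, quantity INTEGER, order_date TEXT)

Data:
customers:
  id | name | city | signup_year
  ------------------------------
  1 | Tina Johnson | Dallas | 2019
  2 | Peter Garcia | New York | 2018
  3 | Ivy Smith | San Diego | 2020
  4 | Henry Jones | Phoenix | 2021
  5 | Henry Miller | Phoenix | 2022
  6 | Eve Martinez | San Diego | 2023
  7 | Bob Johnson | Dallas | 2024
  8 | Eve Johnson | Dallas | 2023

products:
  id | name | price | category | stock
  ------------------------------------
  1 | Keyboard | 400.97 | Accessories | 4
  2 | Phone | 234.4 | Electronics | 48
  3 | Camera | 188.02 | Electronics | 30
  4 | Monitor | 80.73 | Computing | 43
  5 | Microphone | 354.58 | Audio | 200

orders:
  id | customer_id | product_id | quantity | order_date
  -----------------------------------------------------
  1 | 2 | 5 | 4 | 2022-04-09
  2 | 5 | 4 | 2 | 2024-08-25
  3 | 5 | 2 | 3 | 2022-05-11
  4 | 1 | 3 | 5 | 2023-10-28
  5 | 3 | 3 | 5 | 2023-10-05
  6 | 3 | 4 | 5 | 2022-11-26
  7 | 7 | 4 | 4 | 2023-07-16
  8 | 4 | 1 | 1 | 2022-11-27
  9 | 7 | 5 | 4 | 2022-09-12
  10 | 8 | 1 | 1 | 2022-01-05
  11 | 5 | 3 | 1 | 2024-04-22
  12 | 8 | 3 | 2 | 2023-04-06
SELECT name, price FROM products ORDER BY price DESC LIMIT 2

Execution result:
name | price
Keyboard | 400.97
Microphone | 354.58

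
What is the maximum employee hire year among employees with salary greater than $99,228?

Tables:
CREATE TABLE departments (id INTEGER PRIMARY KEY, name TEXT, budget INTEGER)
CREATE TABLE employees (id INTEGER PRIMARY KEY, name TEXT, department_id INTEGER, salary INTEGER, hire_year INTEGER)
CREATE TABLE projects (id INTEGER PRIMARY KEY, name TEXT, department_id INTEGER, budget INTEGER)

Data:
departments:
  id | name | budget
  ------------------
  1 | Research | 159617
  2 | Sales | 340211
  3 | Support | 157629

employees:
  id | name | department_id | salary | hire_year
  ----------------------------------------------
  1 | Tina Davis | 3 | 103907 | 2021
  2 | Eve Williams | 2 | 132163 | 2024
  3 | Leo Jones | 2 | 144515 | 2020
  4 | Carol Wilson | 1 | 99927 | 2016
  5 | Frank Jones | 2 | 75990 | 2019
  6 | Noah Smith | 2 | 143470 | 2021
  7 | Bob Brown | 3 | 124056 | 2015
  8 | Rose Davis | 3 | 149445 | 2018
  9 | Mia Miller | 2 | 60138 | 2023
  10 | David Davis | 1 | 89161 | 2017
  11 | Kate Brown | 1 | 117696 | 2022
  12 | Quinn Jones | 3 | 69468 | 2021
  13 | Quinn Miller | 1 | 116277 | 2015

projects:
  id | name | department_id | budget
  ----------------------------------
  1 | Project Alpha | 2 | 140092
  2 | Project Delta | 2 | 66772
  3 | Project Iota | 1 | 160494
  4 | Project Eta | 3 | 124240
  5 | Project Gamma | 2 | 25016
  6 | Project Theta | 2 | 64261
SELECT MAX(hire_year) FROM employees WHERE salary > 99228

Execution result:
2024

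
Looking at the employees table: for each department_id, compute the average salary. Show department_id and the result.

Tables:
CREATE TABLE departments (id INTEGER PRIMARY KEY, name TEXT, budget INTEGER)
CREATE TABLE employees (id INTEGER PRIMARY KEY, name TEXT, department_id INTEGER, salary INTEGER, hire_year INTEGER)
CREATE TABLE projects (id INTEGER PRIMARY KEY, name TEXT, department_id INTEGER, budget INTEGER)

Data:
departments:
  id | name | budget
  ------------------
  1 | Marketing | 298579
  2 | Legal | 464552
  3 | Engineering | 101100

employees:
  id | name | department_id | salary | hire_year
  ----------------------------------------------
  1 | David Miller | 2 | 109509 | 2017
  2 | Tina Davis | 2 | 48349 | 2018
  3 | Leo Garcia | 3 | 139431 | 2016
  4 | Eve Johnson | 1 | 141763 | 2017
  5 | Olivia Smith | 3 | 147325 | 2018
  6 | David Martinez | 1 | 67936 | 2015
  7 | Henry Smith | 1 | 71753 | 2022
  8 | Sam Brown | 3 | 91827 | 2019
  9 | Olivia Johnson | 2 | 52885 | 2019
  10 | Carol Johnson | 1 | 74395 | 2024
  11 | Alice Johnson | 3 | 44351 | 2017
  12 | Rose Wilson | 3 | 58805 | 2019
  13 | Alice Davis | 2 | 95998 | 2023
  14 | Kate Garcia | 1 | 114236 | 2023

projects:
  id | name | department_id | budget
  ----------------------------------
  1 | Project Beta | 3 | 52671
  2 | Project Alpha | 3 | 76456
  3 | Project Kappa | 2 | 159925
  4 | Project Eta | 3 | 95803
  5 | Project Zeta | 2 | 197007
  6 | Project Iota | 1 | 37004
SELECT department_id, AVG(salary) AS avg_salary FROM employees GROUP BY department_id

Execution result:
department_id | avg_salary
1 | 94016.60
2 | 76685.25
3 | 96347.80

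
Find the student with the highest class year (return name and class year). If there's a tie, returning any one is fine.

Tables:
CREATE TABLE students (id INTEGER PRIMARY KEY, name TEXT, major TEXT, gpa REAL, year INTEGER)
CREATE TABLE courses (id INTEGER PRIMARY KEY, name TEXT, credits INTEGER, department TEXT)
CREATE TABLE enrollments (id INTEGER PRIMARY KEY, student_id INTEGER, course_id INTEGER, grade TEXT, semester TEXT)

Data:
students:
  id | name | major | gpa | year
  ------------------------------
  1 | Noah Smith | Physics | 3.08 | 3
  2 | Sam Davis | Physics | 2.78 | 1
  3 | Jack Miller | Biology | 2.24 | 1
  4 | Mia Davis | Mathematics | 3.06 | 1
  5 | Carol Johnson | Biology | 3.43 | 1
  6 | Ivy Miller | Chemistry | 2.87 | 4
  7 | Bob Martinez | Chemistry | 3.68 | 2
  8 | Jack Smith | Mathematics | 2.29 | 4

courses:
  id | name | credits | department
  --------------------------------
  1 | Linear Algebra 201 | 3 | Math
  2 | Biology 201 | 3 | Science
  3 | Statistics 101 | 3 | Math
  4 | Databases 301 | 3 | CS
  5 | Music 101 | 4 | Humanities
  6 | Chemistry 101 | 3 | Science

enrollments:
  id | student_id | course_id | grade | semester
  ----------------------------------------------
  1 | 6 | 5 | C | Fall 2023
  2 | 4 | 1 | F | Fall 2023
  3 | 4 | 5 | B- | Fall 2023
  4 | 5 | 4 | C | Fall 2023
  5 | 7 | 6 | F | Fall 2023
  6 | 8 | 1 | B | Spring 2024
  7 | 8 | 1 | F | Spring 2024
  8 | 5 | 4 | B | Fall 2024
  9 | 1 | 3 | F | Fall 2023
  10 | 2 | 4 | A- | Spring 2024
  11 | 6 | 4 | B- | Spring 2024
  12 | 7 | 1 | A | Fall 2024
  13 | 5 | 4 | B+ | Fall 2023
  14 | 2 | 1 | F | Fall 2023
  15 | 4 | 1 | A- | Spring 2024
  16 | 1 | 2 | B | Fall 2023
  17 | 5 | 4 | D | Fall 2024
SELECT name, year FROM students ORDER BY year DESC LIMIT 1

Execution result:
name | year
Ivy Miller | 4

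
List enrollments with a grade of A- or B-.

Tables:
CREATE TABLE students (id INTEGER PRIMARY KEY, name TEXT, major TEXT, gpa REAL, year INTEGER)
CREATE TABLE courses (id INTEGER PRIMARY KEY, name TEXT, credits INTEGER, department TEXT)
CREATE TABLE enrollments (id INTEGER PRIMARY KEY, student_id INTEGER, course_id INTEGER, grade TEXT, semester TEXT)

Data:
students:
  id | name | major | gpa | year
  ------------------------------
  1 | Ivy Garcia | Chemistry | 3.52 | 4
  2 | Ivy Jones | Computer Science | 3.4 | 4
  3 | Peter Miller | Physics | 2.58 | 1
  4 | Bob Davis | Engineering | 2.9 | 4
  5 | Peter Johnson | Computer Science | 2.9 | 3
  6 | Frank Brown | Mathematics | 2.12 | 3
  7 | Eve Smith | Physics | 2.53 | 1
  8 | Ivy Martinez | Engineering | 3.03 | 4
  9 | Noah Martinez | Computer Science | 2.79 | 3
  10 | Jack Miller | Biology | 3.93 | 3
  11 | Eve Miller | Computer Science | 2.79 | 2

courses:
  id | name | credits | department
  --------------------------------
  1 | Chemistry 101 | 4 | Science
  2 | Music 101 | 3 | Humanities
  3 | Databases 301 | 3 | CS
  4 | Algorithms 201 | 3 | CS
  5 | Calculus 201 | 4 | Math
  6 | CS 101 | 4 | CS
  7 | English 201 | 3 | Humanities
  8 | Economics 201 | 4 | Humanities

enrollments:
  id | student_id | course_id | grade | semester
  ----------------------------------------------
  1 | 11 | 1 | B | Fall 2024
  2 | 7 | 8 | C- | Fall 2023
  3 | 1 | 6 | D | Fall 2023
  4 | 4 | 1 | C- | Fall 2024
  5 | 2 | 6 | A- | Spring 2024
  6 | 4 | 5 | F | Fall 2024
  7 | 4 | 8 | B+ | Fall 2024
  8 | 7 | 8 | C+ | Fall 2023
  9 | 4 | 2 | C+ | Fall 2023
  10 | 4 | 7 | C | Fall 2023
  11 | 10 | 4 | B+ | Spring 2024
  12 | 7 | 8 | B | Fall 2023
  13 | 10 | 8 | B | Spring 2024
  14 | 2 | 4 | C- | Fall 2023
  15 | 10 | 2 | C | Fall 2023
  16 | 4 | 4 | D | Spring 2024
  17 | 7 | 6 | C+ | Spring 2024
SELECT id, grade FROM enrollments WHERE grade IN ('A-', 'B-')

Execution result:
id | grade
5 | A-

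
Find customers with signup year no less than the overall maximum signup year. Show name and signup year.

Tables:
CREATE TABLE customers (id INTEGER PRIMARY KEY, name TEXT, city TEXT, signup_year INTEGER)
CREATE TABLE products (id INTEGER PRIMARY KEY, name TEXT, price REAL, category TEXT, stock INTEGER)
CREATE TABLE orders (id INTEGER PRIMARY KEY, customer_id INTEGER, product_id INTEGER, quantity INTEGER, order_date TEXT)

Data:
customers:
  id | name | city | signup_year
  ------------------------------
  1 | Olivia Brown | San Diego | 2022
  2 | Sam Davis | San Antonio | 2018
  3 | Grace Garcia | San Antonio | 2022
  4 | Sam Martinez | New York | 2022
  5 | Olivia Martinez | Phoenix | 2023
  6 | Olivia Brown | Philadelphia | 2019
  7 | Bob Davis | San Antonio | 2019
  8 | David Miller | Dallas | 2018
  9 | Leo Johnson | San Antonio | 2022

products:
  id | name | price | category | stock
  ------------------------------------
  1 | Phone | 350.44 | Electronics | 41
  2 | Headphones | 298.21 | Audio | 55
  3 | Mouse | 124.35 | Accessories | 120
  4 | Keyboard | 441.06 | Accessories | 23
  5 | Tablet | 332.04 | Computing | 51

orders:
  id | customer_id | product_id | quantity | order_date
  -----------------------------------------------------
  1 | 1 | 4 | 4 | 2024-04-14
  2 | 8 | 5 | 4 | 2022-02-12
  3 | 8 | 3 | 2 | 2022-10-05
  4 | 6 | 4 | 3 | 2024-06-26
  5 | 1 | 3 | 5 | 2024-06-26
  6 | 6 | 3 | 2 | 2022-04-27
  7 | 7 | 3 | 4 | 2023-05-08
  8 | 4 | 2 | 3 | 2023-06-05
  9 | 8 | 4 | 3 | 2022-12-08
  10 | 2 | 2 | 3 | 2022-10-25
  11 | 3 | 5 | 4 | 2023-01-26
SELECT name, signup_year FROM customers WHERE signup_year >= (SELECT MAX(signup_year) FROM customers)

Execution result:
name | signup_year
Olivia Martinez | 2023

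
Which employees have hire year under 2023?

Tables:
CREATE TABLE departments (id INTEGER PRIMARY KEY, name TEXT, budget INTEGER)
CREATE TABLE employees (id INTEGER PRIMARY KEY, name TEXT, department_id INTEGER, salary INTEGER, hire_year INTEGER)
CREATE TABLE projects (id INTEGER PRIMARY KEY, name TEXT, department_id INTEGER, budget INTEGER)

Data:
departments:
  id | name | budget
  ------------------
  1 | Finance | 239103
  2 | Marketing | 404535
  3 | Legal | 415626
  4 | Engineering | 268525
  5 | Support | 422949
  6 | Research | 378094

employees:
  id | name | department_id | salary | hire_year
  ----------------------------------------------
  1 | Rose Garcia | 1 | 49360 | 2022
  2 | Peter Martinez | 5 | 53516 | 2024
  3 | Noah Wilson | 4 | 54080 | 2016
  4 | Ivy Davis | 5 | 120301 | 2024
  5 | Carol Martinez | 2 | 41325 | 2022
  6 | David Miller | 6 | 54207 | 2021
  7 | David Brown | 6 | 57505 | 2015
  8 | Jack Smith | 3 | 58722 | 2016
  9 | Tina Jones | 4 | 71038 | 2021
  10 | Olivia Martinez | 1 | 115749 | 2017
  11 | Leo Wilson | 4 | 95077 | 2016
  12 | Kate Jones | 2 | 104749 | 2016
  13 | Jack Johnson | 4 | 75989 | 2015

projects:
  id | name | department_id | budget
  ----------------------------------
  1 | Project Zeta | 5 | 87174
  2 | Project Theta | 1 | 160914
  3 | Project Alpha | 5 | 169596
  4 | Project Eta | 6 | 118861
SELECT name, hire_year FROM employees WHERE hire_year < 2023

Execution result:
name | hire_year
Rose Garcia | 2022
Noah Wilson | 2016
Carol Martinez | 2022
David Miller | 2021
David Brown | 2015
Jack Smith | 2016
Tina Jones | 2021
Olivia Martinez | 2017
Leo Wilson | 2016
Kate Jones | 2016
Jack Johnson | 2015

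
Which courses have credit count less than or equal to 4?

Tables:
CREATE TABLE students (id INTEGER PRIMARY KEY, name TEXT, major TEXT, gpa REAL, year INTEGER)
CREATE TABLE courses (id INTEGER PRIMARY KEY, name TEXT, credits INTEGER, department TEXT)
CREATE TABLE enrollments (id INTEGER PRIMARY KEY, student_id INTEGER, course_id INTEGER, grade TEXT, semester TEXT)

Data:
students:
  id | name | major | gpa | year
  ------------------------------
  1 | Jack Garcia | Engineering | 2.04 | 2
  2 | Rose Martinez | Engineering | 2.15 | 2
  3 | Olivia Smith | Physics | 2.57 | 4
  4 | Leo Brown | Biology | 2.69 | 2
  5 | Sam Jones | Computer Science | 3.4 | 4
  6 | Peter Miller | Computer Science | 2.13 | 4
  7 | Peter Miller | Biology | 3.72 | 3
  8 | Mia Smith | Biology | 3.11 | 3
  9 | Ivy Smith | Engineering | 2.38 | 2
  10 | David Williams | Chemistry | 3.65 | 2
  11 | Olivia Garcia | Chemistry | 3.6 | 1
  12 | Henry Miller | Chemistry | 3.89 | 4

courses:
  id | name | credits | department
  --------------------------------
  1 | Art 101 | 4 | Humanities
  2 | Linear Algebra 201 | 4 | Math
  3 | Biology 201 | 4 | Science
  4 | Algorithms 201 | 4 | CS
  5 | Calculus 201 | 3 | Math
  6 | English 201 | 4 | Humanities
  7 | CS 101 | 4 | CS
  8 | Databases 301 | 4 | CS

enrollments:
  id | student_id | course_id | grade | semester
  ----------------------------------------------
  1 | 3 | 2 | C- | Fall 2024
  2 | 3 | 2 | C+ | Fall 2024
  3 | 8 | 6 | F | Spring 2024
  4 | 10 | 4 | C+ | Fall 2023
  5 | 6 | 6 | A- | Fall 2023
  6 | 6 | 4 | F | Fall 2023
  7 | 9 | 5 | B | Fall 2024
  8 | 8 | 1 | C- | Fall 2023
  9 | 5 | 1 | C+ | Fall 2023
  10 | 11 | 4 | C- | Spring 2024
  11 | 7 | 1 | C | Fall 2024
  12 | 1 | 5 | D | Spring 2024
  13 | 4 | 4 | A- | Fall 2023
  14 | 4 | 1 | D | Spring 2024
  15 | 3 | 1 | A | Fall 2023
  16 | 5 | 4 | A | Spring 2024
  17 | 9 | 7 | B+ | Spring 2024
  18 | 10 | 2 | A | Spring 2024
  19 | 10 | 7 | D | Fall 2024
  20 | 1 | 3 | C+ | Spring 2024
SELECT name, credits FROM courses WHERE credits <= 4

Execution result:
name | credits
Art 101 | 4
Linear Algebra 201 | 4
Biology 201 | 4
Algorithms 201 | 4
Calculus 201 | 3
English 201 | 4
CS 101 | 4
Databases 301 | 4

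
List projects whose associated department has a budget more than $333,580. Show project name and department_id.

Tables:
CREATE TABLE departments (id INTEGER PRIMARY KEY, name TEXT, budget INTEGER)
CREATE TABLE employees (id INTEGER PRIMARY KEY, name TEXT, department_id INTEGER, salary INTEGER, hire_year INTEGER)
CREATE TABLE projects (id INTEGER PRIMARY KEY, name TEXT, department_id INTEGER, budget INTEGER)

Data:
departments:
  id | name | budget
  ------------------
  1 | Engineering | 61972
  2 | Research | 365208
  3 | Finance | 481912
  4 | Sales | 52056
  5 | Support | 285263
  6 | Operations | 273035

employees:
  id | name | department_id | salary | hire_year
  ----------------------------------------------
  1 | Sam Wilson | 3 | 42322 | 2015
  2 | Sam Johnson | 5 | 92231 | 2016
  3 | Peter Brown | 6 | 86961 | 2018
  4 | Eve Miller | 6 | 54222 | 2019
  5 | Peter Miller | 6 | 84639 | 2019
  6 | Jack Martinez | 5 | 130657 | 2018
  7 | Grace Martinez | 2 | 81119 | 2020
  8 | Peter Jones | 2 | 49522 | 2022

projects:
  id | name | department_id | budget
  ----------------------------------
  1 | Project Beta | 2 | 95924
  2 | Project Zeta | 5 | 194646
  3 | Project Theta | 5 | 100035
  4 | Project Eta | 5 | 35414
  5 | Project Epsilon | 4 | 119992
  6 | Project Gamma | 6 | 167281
SELECT name, department_id FROM projects WHERE department_id IN (SELECT id FROM departments WHERE budget > 333580)

Execution result:
name | department_id
Project Beta | 2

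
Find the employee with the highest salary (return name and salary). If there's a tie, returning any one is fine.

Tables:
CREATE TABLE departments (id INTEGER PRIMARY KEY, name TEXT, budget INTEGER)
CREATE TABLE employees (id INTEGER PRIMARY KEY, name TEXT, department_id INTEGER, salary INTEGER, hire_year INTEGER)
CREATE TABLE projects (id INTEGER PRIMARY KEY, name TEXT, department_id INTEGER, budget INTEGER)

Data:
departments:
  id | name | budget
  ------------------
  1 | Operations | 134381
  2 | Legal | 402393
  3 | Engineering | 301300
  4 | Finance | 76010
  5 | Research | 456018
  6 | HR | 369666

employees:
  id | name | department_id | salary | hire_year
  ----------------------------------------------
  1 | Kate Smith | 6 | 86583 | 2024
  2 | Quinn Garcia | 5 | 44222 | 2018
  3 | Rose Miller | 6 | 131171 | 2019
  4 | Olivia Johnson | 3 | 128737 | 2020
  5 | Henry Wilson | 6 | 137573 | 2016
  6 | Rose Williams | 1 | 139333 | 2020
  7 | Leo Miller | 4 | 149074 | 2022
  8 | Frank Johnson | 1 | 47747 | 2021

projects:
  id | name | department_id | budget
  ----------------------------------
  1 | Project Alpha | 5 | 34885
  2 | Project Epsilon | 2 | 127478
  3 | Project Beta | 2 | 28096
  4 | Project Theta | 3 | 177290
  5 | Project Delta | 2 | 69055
SELECT name, salary FROM employees ORDER BY salary DESC LIMIT 1

Execution result:
name | salary
Leo Miller | 149074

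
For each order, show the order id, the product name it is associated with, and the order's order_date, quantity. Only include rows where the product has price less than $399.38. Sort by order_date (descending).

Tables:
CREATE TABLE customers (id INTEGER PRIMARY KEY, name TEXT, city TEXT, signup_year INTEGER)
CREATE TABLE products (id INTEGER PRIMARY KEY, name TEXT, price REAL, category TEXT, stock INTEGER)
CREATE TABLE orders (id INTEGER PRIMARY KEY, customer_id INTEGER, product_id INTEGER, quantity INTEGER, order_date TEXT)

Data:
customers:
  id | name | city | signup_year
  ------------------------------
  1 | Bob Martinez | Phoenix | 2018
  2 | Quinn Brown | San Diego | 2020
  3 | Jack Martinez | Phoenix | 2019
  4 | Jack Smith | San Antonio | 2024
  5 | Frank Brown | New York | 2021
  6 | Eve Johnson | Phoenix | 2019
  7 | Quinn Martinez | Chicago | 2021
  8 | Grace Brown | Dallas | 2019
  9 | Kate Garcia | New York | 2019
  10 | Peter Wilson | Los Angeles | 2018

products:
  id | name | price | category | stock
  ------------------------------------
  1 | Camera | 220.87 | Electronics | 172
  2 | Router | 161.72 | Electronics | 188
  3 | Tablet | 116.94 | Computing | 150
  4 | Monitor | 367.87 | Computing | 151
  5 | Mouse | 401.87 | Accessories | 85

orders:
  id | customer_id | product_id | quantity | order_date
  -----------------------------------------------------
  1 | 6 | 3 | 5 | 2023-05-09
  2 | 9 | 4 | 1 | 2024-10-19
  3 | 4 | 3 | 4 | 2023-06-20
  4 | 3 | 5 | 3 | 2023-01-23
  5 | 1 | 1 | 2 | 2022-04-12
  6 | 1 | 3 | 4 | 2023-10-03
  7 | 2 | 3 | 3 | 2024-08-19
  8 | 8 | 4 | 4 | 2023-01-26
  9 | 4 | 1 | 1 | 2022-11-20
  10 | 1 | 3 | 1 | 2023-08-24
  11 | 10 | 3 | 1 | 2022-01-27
SELECT c.id, p.name AS product, c.order_date, c.quantity FROM orders c JOIN products p ON c.product_id = p.id WHERE p.price < 399.38 ORDER BY c.order_date DESC

Execution result:
id | product | order_date | quantity
2 | Monitor | 2024-10-19 | 1
7 | Tablet | 2024-08-19 | 3
6 | Tablet | 2023-10-03 | 4
10 | Tablet | 2023-08-24 | 1
3 | Tablet | 2023-06-20 | 4
1 | Tablet | 2023-05-09 | 5
8 | Monitor | 2023-01-26 | 4
9 | Camera | 2022-11-20 | 1
5 | Camera | 2022-04-12 | 2
11 | Tablet | 2022-01-27 | 1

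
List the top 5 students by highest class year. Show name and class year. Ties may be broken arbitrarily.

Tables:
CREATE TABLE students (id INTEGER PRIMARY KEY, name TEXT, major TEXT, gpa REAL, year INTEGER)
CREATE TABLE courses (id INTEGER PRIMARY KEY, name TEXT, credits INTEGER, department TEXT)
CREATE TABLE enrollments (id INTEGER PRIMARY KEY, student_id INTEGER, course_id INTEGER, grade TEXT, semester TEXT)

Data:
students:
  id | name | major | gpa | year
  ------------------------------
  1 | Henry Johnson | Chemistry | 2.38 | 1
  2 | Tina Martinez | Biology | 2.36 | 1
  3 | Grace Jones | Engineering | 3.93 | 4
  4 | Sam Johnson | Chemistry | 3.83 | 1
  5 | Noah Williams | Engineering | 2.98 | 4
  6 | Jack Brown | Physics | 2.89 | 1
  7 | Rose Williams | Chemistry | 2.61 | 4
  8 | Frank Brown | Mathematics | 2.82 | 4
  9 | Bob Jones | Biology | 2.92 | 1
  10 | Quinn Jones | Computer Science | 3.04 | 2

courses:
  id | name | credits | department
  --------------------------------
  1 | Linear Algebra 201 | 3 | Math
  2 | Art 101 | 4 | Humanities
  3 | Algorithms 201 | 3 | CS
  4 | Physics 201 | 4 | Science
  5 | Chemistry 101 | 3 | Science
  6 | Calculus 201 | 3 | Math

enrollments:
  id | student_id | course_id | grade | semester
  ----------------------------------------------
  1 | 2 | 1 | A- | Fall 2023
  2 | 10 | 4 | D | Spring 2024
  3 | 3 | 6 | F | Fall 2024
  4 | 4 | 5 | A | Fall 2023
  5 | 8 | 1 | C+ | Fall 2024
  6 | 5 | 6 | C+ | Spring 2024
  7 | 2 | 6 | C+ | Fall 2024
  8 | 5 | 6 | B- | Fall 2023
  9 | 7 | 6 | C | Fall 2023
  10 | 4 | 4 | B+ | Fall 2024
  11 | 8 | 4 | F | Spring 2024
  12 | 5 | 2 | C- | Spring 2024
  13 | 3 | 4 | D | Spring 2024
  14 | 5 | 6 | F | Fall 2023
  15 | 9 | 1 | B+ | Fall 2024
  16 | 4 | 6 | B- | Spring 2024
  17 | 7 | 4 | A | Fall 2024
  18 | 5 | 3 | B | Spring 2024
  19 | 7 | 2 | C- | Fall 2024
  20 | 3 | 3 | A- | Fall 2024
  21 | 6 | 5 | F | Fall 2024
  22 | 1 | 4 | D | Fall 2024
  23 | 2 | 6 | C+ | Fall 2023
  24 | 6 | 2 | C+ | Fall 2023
SELECT name, year FROM students ORDER BY year DESC LIMIT 5

Execution result:
name | year
Grace Jones | 4
Noah Williams | 4
Rose Williams | 4
Frank Brown | 4
Quinn Jones | 2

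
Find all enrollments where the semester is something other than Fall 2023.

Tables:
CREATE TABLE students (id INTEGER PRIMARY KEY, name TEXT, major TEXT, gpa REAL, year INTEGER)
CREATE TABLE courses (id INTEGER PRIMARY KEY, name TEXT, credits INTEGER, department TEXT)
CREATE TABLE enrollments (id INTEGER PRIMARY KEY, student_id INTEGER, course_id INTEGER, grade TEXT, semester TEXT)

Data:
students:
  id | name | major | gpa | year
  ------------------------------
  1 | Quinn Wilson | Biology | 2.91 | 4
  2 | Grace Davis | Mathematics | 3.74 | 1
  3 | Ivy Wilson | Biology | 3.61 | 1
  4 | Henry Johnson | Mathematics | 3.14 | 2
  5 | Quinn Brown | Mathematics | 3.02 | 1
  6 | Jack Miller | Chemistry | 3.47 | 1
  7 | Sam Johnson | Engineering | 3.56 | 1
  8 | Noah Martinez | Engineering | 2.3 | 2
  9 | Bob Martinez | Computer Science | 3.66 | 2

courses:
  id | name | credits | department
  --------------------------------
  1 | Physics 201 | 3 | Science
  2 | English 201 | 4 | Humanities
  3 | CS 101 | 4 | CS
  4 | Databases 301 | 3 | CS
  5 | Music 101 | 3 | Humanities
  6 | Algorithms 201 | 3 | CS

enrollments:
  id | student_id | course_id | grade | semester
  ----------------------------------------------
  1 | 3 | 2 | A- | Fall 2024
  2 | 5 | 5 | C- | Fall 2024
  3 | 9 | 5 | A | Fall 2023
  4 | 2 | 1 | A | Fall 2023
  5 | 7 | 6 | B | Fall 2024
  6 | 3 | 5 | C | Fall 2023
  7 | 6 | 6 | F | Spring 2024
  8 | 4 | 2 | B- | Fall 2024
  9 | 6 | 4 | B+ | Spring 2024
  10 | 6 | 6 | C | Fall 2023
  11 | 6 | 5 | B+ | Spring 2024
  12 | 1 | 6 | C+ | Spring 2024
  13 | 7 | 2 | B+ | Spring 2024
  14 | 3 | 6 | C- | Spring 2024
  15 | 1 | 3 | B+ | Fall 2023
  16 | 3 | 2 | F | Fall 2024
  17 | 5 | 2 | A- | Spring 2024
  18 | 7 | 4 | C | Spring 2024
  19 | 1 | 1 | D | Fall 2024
SELECT id, semester FROM enrollments WHERE semester <> 'Fall 2023'

Execution result:
id | semester
1 | Fall 2024
2 | Fall 2024
5 | Fall 2024
7 | Spring 2024
8 | Fall 2024
9 | Spring 2024
11 | Spring 2024
12 | Spring 2024
13 | Spring 2024
14 | Spring 2024
16 | Fall 2024
17 | Spring 2024
18 | Spring 2024
19 | Fall 2024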